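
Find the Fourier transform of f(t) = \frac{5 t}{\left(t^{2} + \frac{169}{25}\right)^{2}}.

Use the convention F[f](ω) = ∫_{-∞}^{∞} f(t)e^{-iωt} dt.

F(ω) = - \frac{25 i \pi \omega e^{- \frac{13 \left|{\omega}\right|}{5}}}{26}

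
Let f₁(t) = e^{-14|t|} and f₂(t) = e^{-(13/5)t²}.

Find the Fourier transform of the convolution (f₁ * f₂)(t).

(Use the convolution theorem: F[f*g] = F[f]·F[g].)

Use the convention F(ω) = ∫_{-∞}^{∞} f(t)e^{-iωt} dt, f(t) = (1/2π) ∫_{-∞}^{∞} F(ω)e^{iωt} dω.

F[f₁*f₂](ω) = \frac{28 \sqrt{65} \sqrt{\pi} e^{- \frac{5 \omega^{2}}{52}}}{13 \left(\omega^{2} + 196\right)}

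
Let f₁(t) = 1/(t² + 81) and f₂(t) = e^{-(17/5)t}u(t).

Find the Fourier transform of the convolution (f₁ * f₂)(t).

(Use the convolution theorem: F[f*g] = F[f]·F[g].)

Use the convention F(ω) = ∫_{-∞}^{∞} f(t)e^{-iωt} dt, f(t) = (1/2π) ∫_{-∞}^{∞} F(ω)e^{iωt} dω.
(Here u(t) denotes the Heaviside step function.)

F[f₁*f₂](ω) = \frac{5 \pi e^{- 9 \left|{\omega}\right|}}{9 \left(5 i \omega + 17\right)}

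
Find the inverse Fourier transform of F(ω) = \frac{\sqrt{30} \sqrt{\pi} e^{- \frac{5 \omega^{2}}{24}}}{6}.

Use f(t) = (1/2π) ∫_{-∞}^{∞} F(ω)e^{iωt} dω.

f(t) = e^{- \frac{6 t^{2}}{5}}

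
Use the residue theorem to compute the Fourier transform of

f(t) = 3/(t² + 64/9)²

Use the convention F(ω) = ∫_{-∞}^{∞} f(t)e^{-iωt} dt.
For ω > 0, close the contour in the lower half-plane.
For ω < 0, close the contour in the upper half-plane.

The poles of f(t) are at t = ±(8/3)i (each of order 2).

Let g(z) = f(z)e^{-iωz}; for large |z| the factor e^{-iωz} decays in the lower half-plane when ω > 0 and in the upper half-plane when ω < 0.

Case ω > 0 (lower half-plane, clockwise contour ⇒ F(ω) = -2πi·ΣRes):
  Res_{z = - \frac{8 i}{3}} g(z) = \frac{27 i \left(8 \omega + 3\right) e^{- \frac{8 \omega}{3}}}{2048} (pole of order 2)
  F(ω) = -2πi·ΣRes = \frac{27 \pi \left(8 \omega + 3\right) e^{- \frac{8 \omega}{3}}}{1024}

Case ω < 0 (upper half-plane, counterclockwise contour ⇒ F(ω) = +2πi·ΣRes):
  Res_{z = \frac{8 i}{3}} g(z) = \frac{27 i \left(8 \omega - 3\right) e^{\frac{8 \omega}{3}}}{2048} (pole of order 2)
  F(ω) = 2πi·ΣRes = \frac{27 \pi \left(3 - 8 \omega\right) e^{\frac{8 \omega}{3}}}{1024}

Both cases combine into a single formula in |ω|:

F(ω) = \frac{27 \pi \left(8 \left|{\omega}\right| + 3\right) e^{- \frac{8 \left|{\omega}\right|}{3}}}{1024}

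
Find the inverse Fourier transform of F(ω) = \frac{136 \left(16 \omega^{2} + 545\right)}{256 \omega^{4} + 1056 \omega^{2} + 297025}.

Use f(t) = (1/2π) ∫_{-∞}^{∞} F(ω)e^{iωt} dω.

f(t) = e^{- \frac{17 \left|{t}\right|}{4}} \cos{\left(4 \left|{t}\right| \right)}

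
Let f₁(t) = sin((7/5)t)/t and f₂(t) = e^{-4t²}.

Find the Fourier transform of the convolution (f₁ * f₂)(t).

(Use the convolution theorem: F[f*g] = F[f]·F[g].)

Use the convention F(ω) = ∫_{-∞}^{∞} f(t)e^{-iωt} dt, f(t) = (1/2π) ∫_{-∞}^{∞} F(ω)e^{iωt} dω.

F[f₁*f₂](ω) = \begin{cases} \frac{\pi^{\frac{3}{2}} e^{- \frac{\omega^{2}}{16}}}{2} & \text{for}\: \omega > - \frac{7}{5} \wedge \omega < \frac{7}{5} \\0 & \text{otherwise} \end{cases}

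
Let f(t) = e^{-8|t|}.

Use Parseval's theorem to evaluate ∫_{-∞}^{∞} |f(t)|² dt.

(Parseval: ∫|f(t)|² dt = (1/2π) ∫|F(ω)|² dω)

∫|f(t)|² dt = \frac{1}{8}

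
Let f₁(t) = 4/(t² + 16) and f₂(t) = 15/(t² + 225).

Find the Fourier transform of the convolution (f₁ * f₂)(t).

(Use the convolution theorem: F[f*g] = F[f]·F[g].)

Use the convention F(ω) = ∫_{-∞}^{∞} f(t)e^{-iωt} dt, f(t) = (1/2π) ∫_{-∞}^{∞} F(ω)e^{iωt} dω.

F[f₁*f₂](ω) = \pi^{2} e^{- 19 \left|{\omega}\right|}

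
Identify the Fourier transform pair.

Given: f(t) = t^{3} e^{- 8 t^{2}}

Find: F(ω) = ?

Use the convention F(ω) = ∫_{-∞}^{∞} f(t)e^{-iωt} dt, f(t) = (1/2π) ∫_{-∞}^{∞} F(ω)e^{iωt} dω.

F(ω) = \frac{\sqrt{2} i \sqrt{\pi} \omega \left(\omega^{2} - 48\right) e^{- \frac{\omega^{2}}{32}}}{16384}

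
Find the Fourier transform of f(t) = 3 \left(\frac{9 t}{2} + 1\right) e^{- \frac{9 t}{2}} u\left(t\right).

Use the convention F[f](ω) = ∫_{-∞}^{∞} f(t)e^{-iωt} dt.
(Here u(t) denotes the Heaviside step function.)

F(ω) = \frac{12 \left(- i \omega - 9\right)}{4 \omega^{2} - 36 i \omega - 81}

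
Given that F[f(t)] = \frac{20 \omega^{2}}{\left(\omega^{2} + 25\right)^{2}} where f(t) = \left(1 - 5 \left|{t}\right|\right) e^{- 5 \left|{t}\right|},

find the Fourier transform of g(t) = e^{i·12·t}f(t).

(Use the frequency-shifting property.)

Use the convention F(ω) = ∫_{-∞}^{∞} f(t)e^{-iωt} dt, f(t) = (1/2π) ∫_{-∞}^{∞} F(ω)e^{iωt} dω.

F[g](ω) = \frac{20 \left(\omega - 12\right)^{2}}{\left(\left(\omega - 12\right)^{2} + 25\right)^{2}}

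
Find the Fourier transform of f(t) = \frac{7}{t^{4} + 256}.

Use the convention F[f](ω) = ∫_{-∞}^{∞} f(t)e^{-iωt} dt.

F(ω) = \frac{7 \pi e^{- 2 \sqrt{2} \left|{\omega}\right|} \sin{\left(2 \sqrt{2} \left|{\omega}\right| + \frac{\pi}{4} \right)}}{64}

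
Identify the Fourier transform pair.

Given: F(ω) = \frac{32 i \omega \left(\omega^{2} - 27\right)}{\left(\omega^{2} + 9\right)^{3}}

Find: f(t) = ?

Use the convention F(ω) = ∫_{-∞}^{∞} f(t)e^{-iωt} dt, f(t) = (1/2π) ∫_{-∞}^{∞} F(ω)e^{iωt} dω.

f(t) = 8 t e^{- 3 \left|{t}\right|} \left|{t}\right|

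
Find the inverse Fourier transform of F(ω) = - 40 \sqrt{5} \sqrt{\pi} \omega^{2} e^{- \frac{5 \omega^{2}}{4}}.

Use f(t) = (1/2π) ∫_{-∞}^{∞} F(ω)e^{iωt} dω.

f(t) = 8 \left(\frac{4 t^{2}}{5} - 2\right) e^{- \frac{t^{2}}{5}}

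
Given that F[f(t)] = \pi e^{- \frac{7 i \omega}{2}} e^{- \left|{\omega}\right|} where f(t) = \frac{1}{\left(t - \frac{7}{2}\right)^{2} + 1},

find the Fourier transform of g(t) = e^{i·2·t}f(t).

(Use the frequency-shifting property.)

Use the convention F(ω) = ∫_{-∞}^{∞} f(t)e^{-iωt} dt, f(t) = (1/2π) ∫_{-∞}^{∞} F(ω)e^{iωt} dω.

F[g](ω) = \pi e^{- \frac{7 i \left(\omega - 2\right)}{2} - \left|{\omega - 2}\right|}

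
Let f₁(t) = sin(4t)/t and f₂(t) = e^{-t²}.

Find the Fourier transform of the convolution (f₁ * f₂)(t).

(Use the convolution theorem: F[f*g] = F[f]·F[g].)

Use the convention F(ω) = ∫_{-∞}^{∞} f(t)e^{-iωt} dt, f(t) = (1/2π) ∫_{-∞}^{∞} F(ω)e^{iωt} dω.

F[f₁*f₂](ω) = \begin{cases} \pi^{\frac{3}{2}} e^{- \frac{\omega^{2}}{4}} & \text{for}\: \omega > -4 \wedge \omega < 4 \\0 & \text{otherwise} \end{cases}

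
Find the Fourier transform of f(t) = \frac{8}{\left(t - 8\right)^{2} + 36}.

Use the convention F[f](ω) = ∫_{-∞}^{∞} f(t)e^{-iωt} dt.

F(ω) = \frac{4 \pi e^{- 8 i \omega - 6 \left|{\omega}\right|}}{3}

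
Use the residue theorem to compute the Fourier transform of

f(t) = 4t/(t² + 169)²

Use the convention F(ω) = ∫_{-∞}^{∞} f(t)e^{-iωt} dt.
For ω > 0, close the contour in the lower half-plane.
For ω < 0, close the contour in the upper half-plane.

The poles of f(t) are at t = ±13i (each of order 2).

Let g(z) = f(z)e^{-iωz}; for large |z| the factor e^{-iωz} decays in the lower half-plane when ω > 0 and in the upper half-plane when ω < 0.

Case ω > 0 (lower half-plane, clockwise contour ⇒ F(ω) = -2πi·ΣRes):
  Res_{z = - 13 i} g(z) = \frac{\omega e^{- 13 \omega}}{13} (pole of order 2)
  F(ω) = -2πi·ΣRes = - \frac{2 i \pi \omega e^{- 13 \omega}}{13}

Case ω < 0 (upper half-plane, counterclockwise contour ⇒ F(ω) = +2πi·ΣRes):
  Res_{z = 13 i} g(z) = - \frac{\omega e^{13 \omega}}{13} (pole of order 2)
  F(ω) = 2πi·ΣRes = - \frac{2 i \pi \omega e^{13 \omega}}{13}

Both cases combine into a single formula in |ω|:

F(ω) = - \frac{2 i \pi \omega e^{- 13 \left|{\omega}\right|}}{13}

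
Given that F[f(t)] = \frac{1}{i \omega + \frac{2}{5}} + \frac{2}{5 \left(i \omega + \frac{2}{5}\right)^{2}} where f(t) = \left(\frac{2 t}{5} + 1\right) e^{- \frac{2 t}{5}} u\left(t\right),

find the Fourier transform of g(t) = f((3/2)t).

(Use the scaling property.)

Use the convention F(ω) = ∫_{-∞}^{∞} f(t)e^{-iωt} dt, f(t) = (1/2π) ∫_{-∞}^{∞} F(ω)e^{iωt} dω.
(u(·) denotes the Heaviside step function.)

F[g](ω) = \frac{5 \left(- 5 i \omega - 6\right)}{25 \omega^{2} - 30 i \omega - 9}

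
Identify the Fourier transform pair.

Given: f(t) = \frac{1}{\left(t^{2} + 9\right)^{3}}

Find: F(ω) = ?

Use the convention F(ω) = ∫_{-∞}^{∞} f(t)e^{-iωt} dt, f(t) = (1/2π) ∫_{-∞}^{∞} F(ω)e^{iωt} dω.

F(ω) = \frac{\pi \left(3 \omega^{2} + 3 \left|{\omega}\right| + 1\right) e^{- 3 \left|{\omega}\right|}}{648}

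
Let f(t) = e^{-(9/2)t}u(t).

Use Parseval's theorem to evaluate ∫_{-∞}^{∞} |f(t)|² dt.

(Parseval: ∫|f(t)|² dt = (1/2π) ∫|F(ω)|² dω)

∫|f(t)|² dt = \frac{1}{9}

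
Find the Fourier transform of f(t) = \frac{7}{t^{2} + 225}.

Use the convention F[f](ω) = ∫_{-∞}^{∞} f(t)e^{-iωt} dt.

F(ω) = \frac{7 \pi e^{- 15 \left|{\omega}\right|}}{15}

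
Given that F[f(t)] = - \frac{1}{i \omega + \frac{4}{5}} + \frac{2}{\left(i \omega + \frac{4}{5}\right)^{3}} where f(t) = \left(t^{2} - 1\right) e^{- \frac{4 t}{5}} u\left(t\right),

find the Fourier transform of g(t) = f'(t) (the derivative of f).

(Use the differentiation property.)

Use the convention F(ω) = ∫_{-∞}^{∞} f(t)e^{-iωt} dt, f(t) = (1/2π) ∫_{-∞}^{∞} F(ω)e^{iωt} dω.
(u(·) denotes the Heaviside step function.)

F[g](ω) = \frac{5 i \omega \left(250 i \omega - \left(5 i \omega + 4\right)^{3} + 200\right)}{\left(5 i \omega + 4\right)^{4}}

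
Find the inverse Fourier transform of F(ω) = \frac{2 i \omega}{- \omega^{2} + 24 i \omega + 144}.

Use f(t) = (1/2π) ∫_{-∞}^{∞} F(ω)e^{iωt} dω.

f(t) = 2 \left(1 - 12 t\right) e^{- 12 t} u\left(t\right)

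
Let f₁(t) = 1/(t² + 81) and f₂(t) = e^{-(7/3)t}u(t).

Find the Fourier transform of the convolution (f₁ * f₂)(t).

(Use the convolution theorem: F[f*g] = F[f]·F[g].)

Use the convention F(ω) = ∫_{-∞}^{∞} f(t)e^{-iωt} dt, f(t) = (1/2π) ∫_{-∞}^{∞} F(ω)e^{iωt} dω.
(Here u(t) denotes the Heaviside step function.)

F[f₁*f₂](ω) = \frac{\pi e^{- 9 \left|{\omega}\right|}}{3 \left(3 i \omega + 7\right)}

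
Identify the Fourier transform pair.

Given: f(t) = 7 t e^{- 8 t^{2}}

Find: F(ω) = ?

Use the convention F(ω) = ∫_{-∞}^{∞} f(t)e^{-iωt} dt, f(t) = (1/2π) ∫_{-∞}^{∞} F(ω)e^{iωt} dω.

F(ω) = - \frac{7 \sqrt{2} i \sqrt{\pi} \omega e^{- \frac{\omega^{2}}{32}}}{64}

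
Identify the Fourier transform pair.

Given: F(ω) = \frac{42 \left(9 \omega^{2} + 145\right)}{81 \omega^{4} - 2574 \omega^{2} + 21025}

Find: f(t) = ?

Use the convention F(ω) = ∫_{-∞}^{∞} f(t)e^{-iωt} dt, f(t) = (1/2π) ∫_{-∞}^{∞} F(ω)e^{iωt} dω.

f(t) = 7 e^{- \frac{\left|{t}\right|}{3}} \cos{\left(4 \left|{t}\right| \right)}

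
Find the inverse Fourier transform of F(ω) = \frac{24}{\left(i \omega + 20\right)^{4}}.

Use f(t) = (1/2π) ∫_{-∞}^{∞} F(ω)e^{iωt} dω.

f(t) = 4 t^{3} e^{- 20 t} u\left(t\right)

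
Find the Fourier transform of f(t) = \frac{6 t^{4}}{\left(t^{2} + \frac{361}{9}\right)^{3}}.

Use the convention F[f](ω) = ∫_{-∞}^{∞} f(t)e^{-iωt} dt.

F(ω) = \frac{\pi \left(361 \omega^{2} - 285 \left|{\omega}\right| + 27\right) e^{- \frac{19 \left|{\omega}\right|}{3}}}{76}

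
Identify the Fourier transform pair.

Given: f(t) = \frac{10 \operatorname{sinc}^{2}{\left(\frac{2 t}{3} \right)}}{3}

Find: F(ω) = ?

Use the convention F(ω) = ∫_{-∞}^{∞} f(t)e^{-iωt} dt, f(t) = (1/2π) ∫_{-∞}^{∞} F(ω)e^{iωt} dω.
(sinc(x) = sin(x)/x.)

F(ω) = \begin{cases} \frac{5 \pi \left(4 - 3 \left|{\omega}\right|\right)}{4} & \text{for}\: \omega > - \frac{4}{3} \wedge \omega < \frac{4}{3} \\0 & \text{otherwise} \end{cases}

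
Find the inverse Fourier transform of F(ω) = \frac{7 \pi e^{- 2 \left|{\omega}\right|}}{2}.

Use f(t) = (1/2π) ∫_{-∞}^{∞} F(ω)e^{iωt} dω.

f(t) = \frac{7}{t^{2} + 4}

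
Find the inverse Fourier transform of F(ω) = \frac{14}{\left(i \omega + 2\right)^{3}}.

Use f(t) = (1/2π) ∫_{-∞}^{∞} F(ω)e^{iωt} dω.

f(t) = 7 t^{2} e^{- 2 t} u\left(t\right)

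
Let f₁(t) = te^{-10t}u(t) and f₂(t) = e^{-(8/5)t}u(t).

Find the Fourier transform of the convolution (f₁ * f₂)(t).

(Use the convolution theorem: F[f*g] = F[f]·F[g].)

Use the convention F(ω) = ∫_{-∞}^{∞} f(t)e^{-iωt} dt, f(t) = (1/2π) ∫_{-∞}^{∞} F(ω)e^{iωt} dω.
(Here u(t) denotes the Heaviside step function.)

F[f₁*f₂](ω) = \frac{5}{\left(i \omega + 10\right)^{2} \left(5 i \omega + 8\right)}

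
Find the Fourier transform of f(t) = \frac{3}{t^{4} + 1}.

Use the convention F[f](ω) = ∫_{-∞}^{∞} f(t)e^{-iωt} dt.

F(ω) = 3 \pi e^{- \frac{\sqrt{2} \left|{\omega}\right|}{2}} \sin{\left(\frac{\sqrt{2} \left|{\omega}\right|}{2} + \frac{\pi}{4} \right)}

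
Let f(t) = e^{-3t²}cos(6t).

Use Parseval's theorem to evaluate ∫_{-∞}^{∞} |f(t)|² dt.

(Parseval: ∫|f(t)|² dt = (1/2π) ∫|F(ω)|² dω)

∫|f(t)|² dt = \frac{\sqrt{6} \sqrt{\pi} \left(1 + e^{6}\right)}{12 e^{6}}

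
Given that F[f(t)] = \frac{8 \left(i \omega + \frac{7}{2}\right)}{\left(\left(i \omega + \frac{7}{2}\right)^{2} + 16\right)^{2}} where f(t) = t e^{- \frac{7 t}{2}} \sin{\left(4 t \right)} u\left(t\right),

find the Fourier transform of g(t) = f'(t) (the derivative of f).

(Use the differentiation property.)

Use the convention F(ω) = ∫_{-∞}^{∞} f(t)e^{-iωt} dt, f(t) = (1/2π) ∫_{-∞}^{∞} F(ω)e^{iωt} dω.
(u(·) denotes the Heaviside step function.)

F[g](ω) = \frac{64 i \omega \left(2 i \omega + 7\right)}{\left(\left(2 i \omega + 7\right)^{2} + 64\right)^{2}}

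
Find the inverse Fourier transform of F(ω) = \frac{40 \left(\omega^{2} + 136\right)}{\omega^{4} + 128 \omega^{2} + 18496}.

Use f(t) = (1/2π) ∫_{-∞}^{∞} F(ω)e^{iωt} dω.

f(t) = 2 e^{- 10 \left|{t}\right|} \cos{\left(6 \left|{t}\right| \right)}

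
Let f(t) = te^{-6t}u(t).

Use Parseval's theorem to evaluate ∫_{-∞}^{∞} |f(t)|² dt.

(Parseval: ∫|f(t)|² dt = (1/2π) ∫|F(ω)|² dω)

∫|f(t)|² dt = \frac{1}{864}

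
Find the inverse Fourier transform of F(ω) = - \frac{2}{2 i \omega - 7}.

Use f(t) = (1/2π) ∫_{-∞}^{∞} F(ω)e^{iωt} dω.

f(t) = e^{\frac{7 t}{2}} u\left(- t\right)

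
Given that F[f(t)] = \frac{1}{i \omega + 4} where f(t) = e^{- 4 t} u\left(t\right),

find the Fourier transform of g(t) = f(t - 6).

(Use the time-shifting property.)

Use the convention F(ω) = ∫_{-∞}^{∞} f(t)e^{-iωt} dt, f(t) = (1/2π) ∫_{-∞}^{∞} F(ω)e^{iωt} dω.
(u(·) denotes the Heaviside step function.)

F[g](ω) = \frac{e^{- 6 i \omega}}{i \omega + 4}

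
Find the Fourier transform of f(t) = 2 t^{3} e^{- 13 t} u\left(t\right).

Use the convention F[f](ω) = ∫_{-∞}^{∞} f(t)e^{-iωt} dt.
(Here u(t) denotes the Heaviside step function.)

F(ω) = \frac{12}{\left(i \omega + 13\right)^{4}}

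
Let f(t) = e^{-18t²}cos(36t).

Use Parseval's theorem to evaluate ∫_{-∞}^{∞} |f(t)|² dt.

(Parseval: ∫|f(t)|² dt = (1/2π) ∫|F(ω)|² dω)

∫|f(t)|² dt = \frac{\sqrt{\pi} \left(1 + e^{36}\right)}{12 e^{36}}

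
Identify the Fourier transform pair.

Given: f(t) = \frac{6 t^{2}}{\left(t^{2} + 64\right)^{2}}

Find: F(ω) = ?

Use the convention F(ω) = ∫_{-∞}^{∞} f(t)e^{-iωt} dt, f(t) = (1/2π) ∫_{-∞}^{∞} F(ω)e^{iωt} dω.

F(ω) = \frac{3 \pi \left(1 - 8 \left|{\omega}\right|\right) e^{- 8 \left|{\omega}\right|}}{8}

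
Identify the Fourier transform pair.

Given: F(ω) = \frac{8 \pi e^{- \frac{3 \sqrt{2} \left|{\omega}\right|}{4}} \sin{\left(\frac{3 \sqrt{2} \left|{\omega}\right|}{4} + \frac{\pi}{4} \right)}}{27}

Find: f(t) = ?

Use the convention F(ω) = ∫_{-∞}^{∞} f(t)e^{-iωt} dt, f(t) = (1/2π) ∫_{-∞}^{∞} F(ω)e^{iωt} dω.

f(t) = \frac{1}{t^{4} + \frac{81}{16}}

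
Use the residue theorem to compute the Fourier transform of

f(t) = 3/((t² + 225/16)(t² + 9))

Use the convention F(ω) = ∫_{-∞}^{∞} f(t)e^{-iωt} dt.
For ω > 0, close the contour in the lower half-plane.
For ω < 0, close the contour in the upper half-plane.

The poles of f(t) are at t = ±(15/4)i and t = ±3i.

Let g(z) = f(z)e^{-iωz}; for large |z| the factor e^{-iωz} decays in the lower half-plane when ω > 0 and in the upper half-plane when ω < 0.

Case ω > 0 (lower half-plane, clockwise contour ⇒ F(ω) = -2πi·ΣRes):
  Res_{z = - \frac{15 i}{4}} g(z) = - \frac{32 i e^{- \frac{15 \omega}{4}}}{405}
  Res_{z = - 3 i} g(z) = \frac{8 i e^{- 3 \omega}}{81}
  F(ω) = -2πi·ΣRes = \frac{16 \pi e^{- 3 \omega}}{81} - \frac{64 \pi e^{- \frac{15 \omega}{4}}}{405}

Case ω < 0 (upper half-plane, counterclockwise contour ⇒ F(ω) = +2πi·ΣRes):
  Res_{z = \frac{15 i}{4}} g(z) = \frac{32 i e^{\frac{15 \omega}{4}}}{405}
  Res_{z = 3 i} g(z) = - \frac{8 i e^{3 \omega}}{81}
  F(ω) = 2πi·ΣRes = \frac{16 \pi \left(- 4 e^{\frac{15 \omega}{4}} + 5 e^{3 \omega}\right)}{405}

Both cases combine into a single formula in |ω|:

F(ω) = \frac{16 \pi e^{- 3 \left|{\omega}\right|}}{81} - \frac{64 \pi e^{- \frac{15 \left|{\omega}\right|}{4}}}{405}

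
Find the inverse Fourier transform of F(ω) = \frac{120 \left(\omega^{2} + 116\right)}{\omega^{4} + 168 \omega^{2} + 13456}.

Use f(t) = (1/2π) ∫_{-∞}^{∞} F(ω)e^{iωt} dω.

f(t) = 6 e^{- 10 \left|{t}\right|} \cos{\left(4 \left|{t}\right| \right)}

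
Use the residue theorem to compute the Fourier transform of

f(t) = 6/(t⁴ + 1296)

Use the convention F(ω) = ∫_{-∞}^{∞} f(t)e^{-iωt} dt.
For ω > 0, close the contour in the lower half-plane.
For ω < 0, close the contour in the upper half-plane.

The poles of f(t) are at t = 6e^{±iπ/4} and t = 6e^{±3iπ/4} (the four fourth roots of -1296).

Let g(z) = f(z)e^{-iωz}; for large |z| the factor e^{-iωz} decays in the lower half-plane when ω > 0 and in the upper half-plane when ω < 0.

Case ω > 0 (lower half-plane, clockwise contour ⇒ F(ω) = -2πi·ΣRes):
  Res_{z = - 3 \sqrt{2} - 3 \sqrt{2} i} g(z) = \frac{\sqrt{2} i \left(1 - i\right) e^{3 \sqrt{2} \omega \left(-1 + i\right)}}{288}
  Res_{z = 3 \sqrt{2} - 3 \sqrt{2} i} g(z) = \frac{\sqrt{2} i \left(1 + i\right) e^{- 3 \sqrt{2} \omega \left(1 + i\right)}}{288}
  F(ω) = -2πi·ΣRes = \frac{\sqrt{2} \pi \left(1 - i\right) \left(e^{6 \sqrt{2} i \omega} + i\right) e^{- 3 \sqrt{2} \omega \left(1 + i\right)}}{144} = \frac{\pi e^{- 3 \sqrt{2} \omega} \sin{\left(3 \sqrt{2} \omega + \frac{\pi}{4} \right)}}{36}

Case ω < 0 (upper half-plane, counterclockwise contour ⇒ F(ω) = +2πi·ΣRes):
  Res_{z = 3 \sqrt{2} + 3 \sqrt{2} i} g(z) = \frac{\sqrt{2} i \left(-1 + i\right) e^{3 \sqrt{2} \omega \left(1 - i\right)}}{288}
  Res_{z = - 3 \sqrt{2} + 3 \sqrt{2} i} g(z) = \frac{\sqrt{2} \left(1 - i\right) e^{3 \sqrt{2} \omega \left(1 + i\right)}}{288}
  F(ω) = 2πi·ΣRes = - \frac{\sqrt{2} i \pi \left(i \left(1 - i\right) e^{3 \sqrt{2} \omega \left(1 - i\right)} - \left(1 - i\right) e^{3 \sqrt{2} \omega \left(1 + i\right)}\right)}{144} = \frac{\pi e^{3 \sqrt{2} \omega} \cos{\left(3 \sqrt{2} \omega + \frac{\pi}{4} \right)}}{36}

Both cases combine into a single formula in |ω|:

F(ω) = \frac{\pi e^{- 3 \sqrt{2} \left|{\omega}\right|} \sin{\left(3 \sqrt{2} \left|{\omega}\right| + \frac{\pi}{4} \right)}}{36}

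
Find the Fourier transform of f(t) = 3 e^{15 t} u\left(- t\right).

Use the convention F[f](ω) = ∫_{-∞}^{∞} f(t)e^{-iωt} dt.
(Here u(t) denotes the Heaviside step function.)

F(ω) = - \frac{3}{i \omega - 15}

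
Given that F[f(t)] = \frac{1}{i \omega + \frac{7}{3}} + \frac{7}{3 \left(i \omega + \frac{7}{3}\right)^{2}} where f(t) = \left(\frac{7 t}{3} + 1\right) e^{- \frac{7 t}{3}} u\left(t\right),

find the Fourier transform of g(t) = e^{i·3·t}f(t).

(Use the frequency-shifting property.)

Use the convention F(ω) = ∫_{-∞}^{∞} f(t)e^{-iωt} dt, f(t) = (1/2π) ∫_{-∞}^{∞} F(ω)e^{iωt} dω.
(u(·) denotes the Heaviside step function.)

F[g](ω) = \frac{- 9 i \omega - 42 + 27 i}{9 \omega^{2} + \omega \left(-54 - 42 i\right) + 32 + 126 i}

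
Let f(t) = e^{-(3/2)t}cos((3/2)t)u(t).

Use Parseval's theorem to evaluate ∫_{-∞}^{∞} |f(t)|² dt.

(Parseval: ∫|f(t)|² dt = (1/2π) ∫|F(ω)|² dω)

∫|f(t)|² dt = \frac{1}{4}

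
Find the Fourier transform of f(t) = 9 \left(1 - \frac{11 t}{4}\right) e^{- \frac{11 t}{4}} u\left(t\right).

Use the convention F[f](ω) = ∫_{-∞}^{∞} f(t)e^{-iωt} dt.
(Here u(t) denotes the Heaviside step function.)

F(ω) = \frac{144 i \omega}{- 16 \omega^{2} + 88 i \omega + 121}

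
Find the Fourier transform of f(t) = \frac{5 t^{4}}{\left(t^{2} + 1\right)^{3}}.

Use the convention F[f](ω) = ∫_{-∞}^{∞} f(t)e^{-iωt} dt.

F(ω) = \frac{5 \pi \left(\omega^{2} - 5 \left|{\omega}\right| + 3\right) e^{- \left|{\omega}\right|}}{8}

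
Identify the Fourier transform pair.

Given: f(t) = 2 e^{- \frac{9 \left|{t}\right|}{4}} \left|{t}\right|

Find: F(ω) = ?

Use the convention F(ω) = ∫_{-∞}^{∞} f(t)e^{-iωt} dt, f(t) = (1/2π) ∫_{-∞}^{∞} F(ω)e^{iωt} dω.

F(ω) = \frac{64 \left(81 - 16 \omega^{2}\right)}{\left(16 \omega^{2} + 81\right)^{2}}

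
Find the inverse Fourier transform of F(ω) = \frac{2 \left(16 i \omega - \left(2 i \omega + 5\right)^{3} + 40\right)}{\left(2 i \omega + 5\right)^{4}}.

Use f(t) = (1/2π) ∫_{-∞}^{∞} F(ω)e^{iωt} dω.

f(t) = \left(t^{2} - 1\right) e^{- \frac{5 t}{2}} u\left(t\right)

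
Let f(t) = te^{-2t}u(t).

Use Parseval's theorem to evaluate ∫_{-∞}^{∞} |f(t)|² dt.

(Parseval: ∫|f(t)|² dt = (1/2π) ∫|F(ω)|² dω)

∫|f(t)|² dt = \frac{1}{32}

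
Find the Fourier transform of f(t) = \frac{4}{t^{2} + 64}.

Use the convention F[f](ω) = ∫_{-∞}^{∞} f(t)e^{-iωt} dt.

F(ω) = \frac{\pi e^{- 8 \left|{\omega}\right|}}{2}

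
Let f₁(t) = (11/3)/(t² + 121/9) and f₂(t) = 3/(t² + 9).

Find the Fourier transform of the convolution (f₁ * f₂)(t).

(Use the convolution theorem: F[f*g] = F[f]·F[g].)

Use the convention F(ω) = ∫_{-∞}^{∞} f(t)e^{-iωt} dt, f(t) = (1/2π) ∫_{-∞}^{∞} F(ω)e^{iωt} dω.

F[f₁*f₂](ω) = \pi^{2} e^{- \frac{20 \left|{\omega}\right|}{3}}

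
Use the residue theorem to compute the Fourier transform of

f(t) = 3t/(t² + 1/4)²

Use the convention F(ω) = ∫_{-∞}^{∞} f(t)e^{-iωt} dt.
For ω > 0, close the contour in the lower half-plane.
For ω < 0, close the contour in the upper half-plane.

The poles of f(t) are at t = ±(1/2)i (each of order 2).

Let g(z) = f(z)e^{-iωz}; for large |z| the factor e^{-iωz} decays in the lower half-plane when ω > 0 and in the upper half-plane when ω < 0.

Case ω > 0 (lower half-plane, clockwise contour ⇒ F(ω) = -2πi·ΣRes):
  Res_{z = - \frac{i}{2}} g(z) = \frac{3 \omega e^{- \frac{\omega}{2}}}{2} (pole of order 2)
  F(ω) = -2πi·ΣRes = - 3 i \pi \omega e^{- \frac{\omega}{2}}

Case ω < 0 (upper half-plane, counterclockwise contour ⇒ F(ω) = +2πi·ΣRes):
  Res_{z = \frac{i}{2}} g(z) = - \frac{3 \omega e^{\frac{\omega}{2}}}{2} (pole of order 2)
  F(ω) = 2πi·ΣRes = - 3 i \pi \omega e^{\frac{\omega}{2}}

Both cases combine into a single formula in |ω|:

F(ω) = - 3 i \pi \omega e^{- \frac{\left|{\omega}\right|}{2}}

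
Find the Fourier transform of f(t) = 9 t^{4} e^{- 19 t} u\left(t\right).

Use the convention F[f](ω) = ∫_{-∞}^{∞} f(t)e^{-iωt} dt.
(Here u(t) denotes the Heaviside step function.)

F(ω) = \frac{216}{\left(i \omega + 19\right)^{5}}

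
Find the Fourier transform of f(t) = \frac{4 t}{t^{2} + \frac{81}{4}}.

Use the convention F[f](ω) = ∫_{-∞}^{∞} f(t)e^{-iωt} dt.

F(ω) = - 4 i \pi e^{- \frac{9 \left|{\omega}\right|}{2}} \operatorname{sign}{\left(\omega \right)}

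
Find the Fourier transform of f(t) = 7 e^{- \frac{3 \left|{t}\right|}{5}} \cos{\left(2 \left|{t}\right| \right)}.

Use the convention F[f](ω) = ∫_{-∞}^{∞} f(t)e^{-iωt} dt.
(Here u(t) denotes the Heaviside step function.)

F(ω) = \frac{210 \left(25 \omega^{2} + 109\right)}{625 \omega^{4} - 4550 \omega^{2} + 11881}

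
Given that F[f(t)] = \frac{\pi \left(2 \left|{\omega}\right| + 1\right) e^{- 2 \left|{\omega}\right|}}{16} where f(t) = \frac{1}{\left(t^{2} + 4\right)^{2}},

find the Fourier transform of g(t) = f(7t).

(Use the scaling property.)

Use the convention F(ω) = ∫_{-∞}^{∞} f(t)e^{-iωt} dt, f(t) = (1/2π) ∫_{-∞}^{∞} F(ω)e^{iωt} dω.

F[g](ω) = \frac{\pi \left(2 \left|{\omega}\right| + 7\right) e^{- \frac{2 \left|{\omega}\right|}{7}}}{784}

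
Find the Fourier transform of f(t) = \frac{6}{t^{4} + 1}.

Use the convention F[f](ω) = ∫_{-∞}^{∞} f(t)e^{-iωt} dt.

F(ω) = 6 \pi e^{- \frac{\sqrt{2} \left|{\omega}\right|}{2}} \sin{\left(\frac{\sqrt{2} \left|{\omega}\right|}{2} + \frac{\pi}{4} \right)}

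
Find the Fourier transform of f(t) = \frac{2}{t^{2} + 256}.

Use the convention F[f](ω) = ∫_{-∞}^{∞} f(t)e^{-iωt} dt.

F(ω) = \frac{\pi e^{- 16 \left|{\omega}\right|}}{8}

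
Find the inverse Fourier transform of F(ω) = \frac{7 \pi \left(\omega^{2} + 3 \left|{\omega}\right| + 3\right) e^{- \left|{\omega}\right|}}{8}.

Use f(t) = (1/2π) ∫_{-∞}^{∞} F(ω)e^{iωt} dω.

f(t) = \frac{7}{\left(t^{2} + 1\right)^{3}}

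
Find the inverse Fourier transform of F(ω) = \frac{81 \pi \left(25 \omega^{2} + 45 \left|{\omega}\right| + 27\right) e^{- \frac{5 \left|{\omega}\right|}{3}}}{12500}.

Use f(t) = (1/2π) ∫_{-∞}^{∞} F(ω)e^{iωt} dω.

f(t) = \frac{6}{\left(t^{2} + \frac{25}{9}\right)^{3}}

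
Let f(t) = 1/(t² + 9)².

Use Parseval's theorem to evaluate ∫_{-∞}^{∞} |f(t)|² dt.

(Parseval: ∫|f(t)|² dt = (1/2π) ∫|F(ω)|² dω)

∫|f(t)|² dt = \frac{5 \pi}{34992}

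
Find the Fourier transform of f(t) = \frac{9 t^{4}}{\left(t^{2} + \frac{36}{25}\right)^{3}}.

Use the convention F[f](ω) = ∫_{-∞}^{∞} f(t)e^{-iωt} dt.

F(ω) = \frac{9 \pi \left(12 \omega^{2} - 50 \left|{\omega}\right| + 25\right) e^{- \frac{6 \left|{\omega}\right|}{5}}}{80}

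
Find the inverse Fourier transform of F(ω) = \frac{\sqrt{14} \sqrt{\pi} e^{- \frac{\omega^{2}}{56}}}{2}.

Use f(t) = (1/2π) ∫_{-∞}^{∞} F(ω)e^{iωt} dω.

f(t) = 7 e^{- 14 t^{2}}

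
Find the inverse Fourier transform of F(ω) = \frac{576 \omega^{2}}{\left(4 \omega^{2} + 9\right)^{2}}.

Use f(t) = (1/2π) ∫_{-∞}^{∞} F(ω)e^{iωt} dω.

f(t) = 6 \left(1 - \frac{3 \left|{t}\right|}{2}\right) e^{- \frac{3 \left|{t}\right|}{2}}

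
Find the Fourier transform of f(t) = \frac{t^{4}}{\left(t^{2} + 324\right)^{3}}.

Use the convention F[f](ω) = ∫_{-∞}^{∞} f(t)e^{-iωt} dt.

F(ω) = \frac{\pi \left(108 \omega^{2} - 30 \left|{\omega}\right| + 1\right) e^{- 18 \left|{\omega}\right|}}{48}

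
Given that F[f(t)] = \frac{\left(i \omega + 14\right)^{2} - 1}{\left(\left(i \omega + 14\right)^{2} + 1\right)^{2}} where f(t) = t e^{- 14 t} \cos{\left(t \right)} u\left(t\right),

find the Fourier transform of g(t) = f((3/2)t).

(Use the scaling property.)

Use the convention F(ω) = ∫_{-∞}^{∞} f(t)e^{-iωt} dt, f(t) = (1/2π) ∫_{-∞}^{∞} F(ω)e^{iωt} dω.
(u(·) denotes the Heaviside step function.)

F[g](ω) = \frac{6 \left(4 \left(i \omega + 21\right)^{2} - 9\right)}{\left(4 \left(i \omega + 21\right)^{2} + 9\right)^{2}}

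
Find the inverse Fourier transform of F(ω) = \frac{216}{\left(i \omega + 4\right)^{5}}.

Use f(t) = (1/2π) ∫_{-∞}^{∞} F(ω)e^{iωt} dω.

f(t) = 9 t^{4} e^{- 4 t} u\left(t\right)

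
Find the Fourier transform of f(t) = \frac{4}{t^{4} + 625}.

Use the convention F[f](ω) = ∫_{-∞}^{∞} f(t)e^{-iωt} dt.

F(ω) = \frac{4 \pi e^{- \frac{5 \sqrt{2} \left|{\omega}\right|}{2}} \sin{\left(\frac{5 \sqrt{2} \left|{\omega}\right|}{2} + \frac{\pi}{4} \right)}}{125}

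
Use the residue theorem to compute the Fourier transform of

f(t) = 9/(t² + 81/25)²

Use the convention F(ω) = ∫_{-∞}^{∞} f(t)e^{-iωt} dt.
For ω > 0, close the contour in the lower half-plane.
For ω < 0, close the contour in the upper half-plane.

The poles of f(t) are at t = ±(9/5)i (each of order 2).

Let g(z) = f(z)e^{-iωz}; for large |z| the factor e^{-iωz} decays in the lower half-plane when ω > 0 and in the upper half-plane when ω < 0.

Case ω > 0 (lower half-plane, clockwise contour ⇒ F(ω) = -2πi·ΣRes):
  Res_{z = - \frac{9 i}{5}} g(z) = \frac{25 i \left(9 \omega + 5\right) e^{- \frac{9 \omega}{5}}}{324} (pole of order 2)
  F(ω) = -2πi·ΣRes = \frac{25 \pi \left(9 \omega + 5\right) e^{- \frac{9 \omega}{5}}}{162}

Case ω < 0 (upper half-plane, counterclockwise contour ⇒ F(ω) = +2πi·ΣRes):
  Res_{z = \frac{9 i}{5}} g(z) = \frac{25 i \left(9 \omega - 5\right) e^{\frac{9 \omega}{5}}}{324} (pole of order 2)
  F(ω) = 2πi·ΣRes = \frac{25 \pi \left(5 - 9 \omega\right) e^{\frac{9 \omega}{5}}}{162}

Both cases combine into a single formula in |ω|:

F(ω) = \frac{25 \pi \left(9 \left|{\omega}\right| + 5\right) e^{- \frac{9 \left|{\omega}\right|}{5}}}{162}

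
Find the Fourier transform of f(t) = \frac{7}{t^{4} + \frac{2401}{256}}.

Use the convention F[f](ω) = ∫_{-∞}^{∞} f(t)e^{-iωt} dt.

F(ω) = \frac{64 \pi e^{- \frac{7 \sqrt{2} \left|{\omega}\right|}{8}} \sin{\left(\frac{7 \sqrt{2} \left|{\omega}\right|}{8} + \frac{\pi}{4} \right)}}{49}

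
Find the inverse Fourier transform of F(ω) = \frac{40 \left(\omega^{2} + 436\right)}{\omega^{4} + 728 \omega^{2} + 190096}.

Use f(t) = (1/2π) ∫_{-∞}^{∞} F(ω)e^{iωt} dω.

f(t) = e^{- 20 \left|{t}\right|} \cos{\left(6 \left|{t}\right| \right)}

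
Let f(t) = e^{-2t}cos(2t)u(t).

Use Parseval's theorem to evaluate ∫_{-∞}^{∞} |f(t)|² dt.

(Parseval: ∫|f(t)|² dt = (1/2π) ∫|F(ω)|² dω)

∫|f(t)|² dt = \frac{3}{16}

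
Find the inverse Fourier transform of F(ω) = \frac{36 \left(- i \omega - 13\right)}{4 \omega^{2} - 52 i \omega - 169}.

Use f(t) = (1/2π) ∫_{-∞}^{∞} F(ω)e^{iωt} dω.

f(t) = 9 \left(\frac{13 t}{2} + 1\right) e^{- \frac{13 t}{2}} u\left(t\right)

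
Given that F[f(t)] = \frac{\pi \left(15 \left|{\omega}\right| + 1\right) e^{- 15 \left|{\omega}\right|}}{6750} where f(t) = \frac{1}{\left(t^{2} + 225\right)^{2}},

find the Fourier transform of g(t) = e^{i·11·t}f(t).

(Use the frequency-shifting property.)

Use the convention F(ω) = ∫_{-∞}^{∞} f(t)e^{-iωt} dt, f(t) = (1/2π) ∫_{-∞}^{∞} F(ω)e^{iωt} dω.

F[g](ω) = \frac{\pi \left(15 \left|{\omega - 11}\right| + 1\right) e^{- 15 \left|{\omega - 11}\right|}}{6750}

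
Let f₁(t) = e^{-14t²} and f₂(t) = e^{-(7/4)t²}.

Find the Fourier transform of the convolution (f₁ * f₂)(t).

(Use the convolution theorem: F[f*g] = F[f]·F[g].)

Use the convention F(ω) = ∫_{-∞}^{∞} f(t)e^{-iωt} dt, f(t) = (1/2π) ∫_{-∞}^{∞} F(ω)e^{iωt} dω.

F[f₁*f₂](ω) = \frac{\sqrt{2} \pi e^{- \frac{9 \omega^{2}}{56}}}{7}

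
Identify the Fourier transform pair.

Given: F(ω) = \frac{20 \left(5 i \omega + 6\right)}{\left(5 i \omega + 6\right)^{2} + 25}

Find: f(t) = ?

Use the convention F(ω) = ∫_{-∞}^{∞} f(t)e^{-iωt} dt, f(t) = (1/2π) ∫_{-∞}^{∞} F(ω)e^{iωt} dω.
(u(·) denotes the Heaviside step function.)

f(t) = 4 e^{- \frac{6 t}{5}} \cos{\left(t \right)} u\left(t\right)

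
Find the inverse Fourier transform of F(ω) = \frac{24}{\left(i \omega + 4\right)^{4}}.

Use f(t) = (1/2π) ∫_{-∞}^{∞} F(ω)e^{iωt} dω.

f(t) = 4 t^{3} e^{- 4 t} u\left(t\right)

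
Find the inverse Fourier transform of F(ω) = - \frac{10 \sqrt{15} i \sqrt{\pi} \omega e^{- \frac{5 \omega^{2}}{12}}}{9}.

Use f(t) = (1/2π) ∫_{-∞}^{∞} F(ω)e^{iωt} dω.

f(t) = 4 t e^{- \frac{3 t^{2}}{5}}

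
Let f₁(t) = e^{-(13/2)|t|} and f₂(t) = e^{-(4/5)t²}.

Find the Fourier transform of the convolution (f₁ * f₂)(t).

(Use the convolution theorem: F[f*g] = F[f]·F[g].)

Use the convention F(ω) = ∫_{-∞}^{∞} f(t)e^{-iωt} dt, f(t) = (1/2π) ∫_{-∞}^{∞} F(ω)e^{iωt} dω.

F[f₁*f₂](ω) = \frac{26 \sqrt{5} \sqrt{\pi} e^{- \frac{5 \omega^{2}}{16}}}{4 \omega^{2} + 169}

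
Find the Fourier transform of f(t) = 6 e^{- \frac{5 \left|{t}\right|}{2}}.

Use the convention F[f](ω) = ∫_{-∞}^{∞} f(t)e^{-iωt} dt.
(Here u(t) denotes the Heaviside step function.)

F(ω) = \frac{120}{4 \omega^{2} + 25}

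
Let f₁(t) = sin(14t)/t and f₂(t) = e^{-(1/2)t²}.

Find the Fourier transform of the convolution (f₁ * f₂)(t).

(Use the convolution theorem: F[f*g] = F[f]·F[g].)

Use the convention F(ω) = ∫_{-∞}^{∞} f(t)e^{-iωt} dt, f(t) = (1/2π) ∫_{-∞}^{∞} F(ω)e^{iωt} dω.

F[f₁*f₂](ω) = \begin{cases} \sqrt{2} \pi^{\frac{3}{2}} e^{- \frac{\omega^{2}}{2}} & \text{for}\: \omega > -14 \wedge \omega < 14 \\0 & \text{otherwise} \end{cases}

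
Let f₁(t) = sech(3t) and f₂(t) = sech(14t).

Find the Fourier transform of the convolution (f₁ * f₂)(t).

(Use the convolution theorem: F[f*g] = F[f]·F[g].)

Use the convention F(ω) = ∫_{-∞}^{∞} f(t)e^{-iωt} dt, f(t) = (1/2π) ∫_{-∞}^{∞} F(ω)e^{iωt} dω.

F[f₁*f₂](ω) = \frac{\pi^{2}}{42 \cosh{\left(\frac{\pi \omega}{28} \right)} \cosh{\left(\frac{\pi \omega}{6} \right)}}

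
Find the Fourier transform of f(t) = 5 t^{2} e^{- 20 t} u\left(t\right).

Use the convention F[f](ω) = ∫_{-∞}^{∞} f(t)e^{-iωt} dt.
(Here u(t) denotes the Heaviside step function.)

F(ω) = \frac{10}{\left(i \omega + 20\right)^{3}}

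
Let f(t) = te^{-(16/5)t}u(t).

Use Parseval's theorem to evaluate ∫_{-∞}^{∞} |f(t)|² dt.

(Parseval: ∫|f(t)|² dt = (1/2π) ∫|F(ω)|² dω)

∫|f(t)|² dt = \frac{125}{16384}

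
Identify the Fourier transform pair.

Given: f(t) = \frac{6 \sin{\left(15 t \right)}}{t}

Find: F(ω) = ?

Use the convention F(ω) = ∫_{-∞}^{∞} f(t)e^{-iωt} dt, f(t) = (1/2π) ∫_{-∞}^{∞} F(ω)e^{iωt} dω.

F(ω) = \begin{cases} 6 \pi & \text{for}\: \omega > -15 \wedge \omega < 15 \\0 & \text{otherwise} \end{cases}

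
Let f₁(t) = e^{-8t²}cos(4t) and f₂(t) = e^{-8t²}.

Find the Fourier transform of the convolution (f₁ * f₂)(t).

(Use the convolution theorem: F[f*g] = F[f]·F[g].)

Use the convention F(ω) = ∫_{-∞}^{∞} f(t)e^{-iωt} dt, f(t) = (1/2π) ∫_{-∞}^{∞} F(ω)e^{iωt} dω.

F[f₁*f₂](ω) = \frac{\pi \left(e^{\frac{\omega}{2}} + 1\right) e^{- \frac{\omega^{2}}{16} - \frac{\omega}{4} - \frac{1}{2}}}{16}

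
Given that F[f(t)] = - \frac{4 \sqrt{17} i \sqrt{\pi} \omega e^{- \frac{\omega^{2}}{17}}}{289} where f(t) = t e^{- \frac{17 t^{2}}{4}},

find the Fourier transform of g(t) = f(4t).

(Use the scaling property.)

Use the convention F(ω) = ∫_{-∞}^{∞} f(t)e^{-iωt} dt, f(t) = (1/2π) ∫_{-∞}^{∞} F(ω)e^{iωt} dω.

F[g](ω) = - \frac{\sqrt{17} i \sqrt{\pi} \omega e^{- \frac{\omega^{2}}{272}}}{1156}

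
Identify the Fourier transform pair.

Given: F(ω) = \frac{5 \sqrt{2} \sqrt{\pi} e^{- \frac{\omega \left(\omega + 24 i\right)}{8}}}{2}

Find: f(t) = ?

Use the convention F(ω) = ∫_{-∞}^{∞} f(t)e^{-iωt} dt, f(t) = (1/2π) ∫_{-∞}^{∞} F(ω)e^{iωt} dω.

f(t) = 5 e^{- 2 \left(t - 3\right)^{2}}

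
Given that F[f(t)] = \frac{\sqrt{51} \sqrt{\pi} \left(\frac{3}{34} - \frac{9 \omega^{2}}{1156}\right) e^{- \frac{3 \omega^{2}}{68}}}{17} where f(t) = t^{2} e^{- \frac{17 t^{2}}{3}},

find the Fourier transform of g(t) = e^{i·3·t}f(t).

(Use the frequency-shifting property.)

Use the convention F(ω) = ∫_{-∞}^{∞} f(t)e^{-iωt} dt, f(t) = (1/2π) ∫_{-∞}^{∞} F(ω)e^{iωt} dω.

F[g](ω) = \frac{3 \sqrt{51} \sqrt{\pi} \left(34 - 3 \left(\omega - 3\right)^{2}\right) e^{- \frac{3 \left(\omega - 3\right)^{2}}{68}}}{19652}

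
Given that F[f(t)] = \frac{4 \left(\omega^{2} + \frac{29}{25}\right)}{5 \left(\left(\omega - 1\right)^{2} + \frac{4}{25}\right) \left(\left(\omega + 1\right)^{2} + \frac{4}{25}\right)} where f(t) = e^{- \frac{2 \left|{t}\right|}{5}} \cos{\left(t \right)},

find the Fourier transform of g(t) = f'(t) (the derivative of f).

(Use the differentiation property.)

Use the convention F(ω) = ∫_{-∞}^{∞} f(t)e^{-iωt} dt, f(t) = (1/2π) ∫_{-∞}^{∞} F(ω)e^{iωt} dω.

F[g](ω) = \frac{20 i \omega \left(25 \omega^{2} + 29\right)}{625 \omega^{4} - 1050 \omega^{2} + 841}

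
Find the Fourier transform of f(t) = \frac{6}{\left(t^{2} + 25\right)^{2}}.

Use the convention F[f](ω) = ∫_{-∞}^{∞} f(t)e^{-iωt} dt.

F(ω) = \frac{3 \pi \left(5 \left|{\omega}\right| + 1\right) e^{- 5 \left|{\omega}\right|}}{125}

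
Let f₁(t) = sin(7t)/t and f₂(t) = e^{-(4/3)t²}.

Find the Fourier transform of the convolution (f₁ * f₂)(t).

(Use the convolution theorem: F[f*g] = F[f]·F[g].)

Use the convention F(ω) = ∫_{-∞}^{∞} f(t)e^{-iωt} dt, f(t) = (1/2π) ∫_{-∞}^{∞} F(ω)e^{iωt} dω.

F[f₁*f₂](ω) = \begin{cases} \frac{\sqrt{3} \pi^{\frac{3}{2}} e^{- \frac{3 \omega^{2}}{16}}}{2} & \text{for}\: \omega > -7 \wedge \omega < 7 \\0 & \text{otherwise} \end{cases}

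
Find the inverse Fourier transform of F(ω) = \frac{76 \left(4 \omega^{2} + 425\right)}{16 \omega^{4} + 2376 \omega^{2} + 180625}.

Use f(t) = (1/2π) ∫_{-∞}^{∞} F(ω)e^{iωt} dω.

f(t) = e^{- \frac{19 \left|{t}\right|}{2}} \cos{\left(4 \left|{t}\right| \right)}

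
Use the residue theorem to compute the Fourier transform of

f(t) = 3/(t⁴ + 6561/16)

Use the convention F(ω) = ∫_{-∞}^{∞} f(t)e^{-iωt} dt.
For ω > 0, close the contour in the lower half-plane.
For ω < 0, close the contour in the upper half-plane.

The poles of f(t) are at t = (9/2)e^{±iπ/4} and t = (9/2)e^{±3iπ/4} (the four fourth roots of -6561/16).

Let g(z) = f(z)e^{-iωz}; for large |z| the factor e^{-iωz} decays in the lower half-plane when ω > 0 and in the upper half-plane when ω < 0.

Case ω > 0 (lower half-plane, clockwise contour ⇒ F(ω) = -2πi·ΣRes):
  Res_{z = - \frac{9 \sqrt{2}}{4} - \frac{9 \sqrt{2} i}{4}} g(z) = \frac{\sqrt{2} \left(1 + i\right) e^{\frac{9 \sqrt{2} \omega \left(-1 + i\right)}{4}}}{243}
  Res_{z = \frac{9 \sqrt{2}}{4} - \frac{9 \sqrt{2} i}{4}} g(z) = \frac{\sqrt{2} \left(-1 + i\right) e^{- \frac{9 \sqrt{2} \omega \left(1 + i\right)}{4}}}{243}
  F(ω) = -2πi·ΣRes = \frac{2 \sqrt{2} \pi \left(\left(1 - i\right) e^{\frac{9 \sqrt{2} i \omega}{2}} + 1 + i\right) e^{- \frac{9 \sqrt{2} \omega \left(1 + i\right)}{4}}}{243} = \frac{8 \pi e^{- \frac{9 \sqrt{2} \omega}{4}} \sin{\left(\frac{9 \sqrt{2} \omega}{4} + \frac{\pi}{4} \right)}}{243}

Case ω < 0 (upper half-plane, counterclockwise contour ⇒ F(ω) = +2πi·ΣRes):
  Res_{z = \frac{9 \sqrt{2}}{4} + \frac{9 \sqrt{2} i}{4}} g(z) = - \frac{\sqrt{2} \left(1 + i\right) e^{\frac{9 \sqrt{2} \omega \left(1 - i\right)}{4}}}{243}
  Res_{z = - \frac{9 \sqrt{2}}{4} + \frac{9 \sqrt{2} i}{4}} g(z) = \frac{\sqrt{2} \left(1 - i\right) e^{\frac{9 \sqrt{2} \omega \left(1 + i\right)}{4}}}{243}
  F(ω) = 2πi·ΣRes = - \frac{2 \sqrt{2} i \pi \left(\left(1 + i\right) e^{\frac{9 \sqrt{2} \omega \left(1 - i\right)}{4}} - \left(1 - i\right) e^{\frac{9 \sqrt{2} \omega \left(1 + i\right)}{4}}\right)}{243} = \frac{8 \pi e^{\frac{9 \sqrt{2} \omega}{4}} \cos{\left(\frac{9 \sqrt{2} \omega}{4} + \frac{\pi}{4} \right)}}{243}

Both cases combine into a single formula in |ω|:

F(ω) = \frac{8 \pi e^{- \frac{9 \sqrt{2} \left|{\omega}\right|}{4}} \sin{\left(\frac{9 \sqrt{2} \left|{\omega}\right|}{4} + \frac{\pi}{4} \right)}}{243}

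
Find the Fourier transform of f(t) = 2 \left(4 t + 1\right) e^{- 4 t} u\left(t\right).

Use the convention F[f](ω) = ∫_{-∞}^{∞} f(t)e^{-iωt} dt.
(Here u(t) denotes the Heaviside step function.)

F(ω) = \frac{2 \left(- i \omega - 8\right)}{\omega^{2} - 8 i \omega - 16}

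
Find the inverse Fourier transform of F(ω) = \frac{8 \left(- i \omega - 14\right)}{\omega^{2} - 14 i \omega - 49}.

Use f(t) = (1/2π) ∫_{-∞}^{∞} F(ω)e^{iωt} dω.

f(t) = 8 \left(7 t + 1\right) e^{- 7 t} u\left(t\right)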